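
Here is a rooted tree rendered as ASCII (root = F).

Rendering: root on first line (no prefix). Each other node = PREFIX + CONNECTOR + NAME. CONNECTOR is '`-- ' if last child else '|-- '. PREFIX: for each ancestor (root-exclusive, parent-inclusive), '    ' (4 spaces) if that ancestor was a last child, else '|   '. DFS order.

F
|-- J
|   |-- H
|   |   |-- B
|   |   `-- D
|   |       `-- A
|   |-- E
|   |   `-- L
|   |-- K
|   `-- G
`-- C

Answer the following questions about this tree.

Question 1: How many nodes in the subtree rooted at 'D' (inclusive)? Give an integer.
Subtree rooted at D contains: A, D
Count = 2

Answer: 2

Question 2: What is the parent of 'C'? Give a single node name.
Answer: F

Derivation:
Scan adjacency: C appears as child of F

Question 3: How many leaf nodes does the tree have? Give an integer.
Leaves (nodes with no children): A, B, C, G, K, L

Answer: 6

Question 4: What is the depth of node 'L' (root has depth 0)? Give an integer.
Path from root to L: F -> J -> E -> L
Depth = number of edges = 3

Answer: 3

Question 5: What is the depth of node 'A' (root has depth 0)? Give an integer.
Answer: 4

Derivation:
Path from root to A: F -> J -> H -> D -> A
Depth = number of edges = 4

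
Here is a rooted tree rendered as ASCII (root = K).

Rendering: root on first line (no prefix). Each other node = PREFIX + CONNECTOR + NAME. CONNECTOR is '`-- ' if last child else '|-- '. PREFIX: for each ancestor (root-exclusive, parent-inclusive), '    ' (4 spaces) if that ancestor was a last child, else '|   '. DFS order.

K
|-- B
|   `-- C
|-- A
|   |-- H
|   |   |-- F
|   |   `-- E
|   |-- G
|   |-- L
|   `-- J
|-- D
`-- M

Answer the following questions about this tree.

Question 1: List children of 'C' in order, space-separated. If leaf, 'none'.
Node C's children (from adjacency): (leaf)

Answer: none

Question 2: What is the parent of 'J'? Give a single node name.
Answer: A

Derivation:
Scan adjacency: J appears as child of A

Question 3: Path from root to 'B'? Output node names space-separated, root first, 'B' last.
Answer: K B

Derivation:
Walk down from root: K -> B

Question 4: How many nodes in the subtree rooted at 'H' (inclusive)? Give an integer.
Answer: 3

Derivation:
Subtree rooted at H contains: E, F, H
Count = 3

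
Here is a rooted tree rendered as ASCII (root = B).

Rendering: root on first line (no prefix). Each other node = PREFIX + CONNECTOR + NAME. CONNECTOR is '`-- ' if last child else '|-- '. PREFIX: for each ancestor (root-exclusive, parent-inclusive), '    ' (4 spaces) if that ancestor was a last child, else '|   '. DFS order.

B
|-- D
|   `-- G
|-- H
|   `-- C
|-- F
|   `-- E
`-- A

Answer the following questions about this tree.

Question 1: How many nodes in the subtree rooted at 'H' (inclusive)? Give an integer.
Subtree rooted at H contains: C, H
Count = 2

Answer: 2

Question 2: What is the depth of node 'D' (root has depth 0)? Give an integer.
Answer: 1

Derivation:
Path from root to D: B -> D
Depth = number of edges = 1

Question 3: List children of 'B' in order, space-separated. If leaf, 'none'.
Node B's children (from adjacency): D, H, F, A

Answer: D H F A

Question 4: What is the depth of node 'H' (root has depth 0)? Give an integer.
Path from root to H: B -> H
Depth = number of edges = 1

Answer: 1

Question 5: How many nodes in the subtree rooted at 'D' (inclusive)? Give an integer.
Answer: 2

Derivation:
Subtree rooted at D contains: D, G
Count = 2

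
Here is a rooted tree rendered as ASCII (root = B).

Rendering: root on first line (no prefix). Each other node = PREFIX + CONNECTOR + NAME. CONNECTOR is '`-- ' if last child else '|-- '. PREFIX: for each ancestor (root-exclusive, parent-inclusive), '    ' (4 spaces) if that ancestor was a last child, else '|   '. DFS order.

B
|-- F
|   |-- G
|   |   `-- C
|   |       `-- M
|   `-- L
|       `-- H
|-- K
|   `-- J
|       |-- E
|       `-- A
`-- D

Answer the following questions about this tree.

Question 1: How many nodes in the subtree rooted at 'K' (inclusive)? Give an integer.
Answer: 4

Derivation:
Subtree rooted at K contains: A, E, J, K
Count = 4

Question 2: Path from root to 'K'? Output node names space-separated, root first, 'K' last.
Walk down from root: B -> K

Answer: B K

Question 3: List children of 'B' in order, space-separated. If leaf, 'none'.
Answer: F K D

Derivation:
Node B's children (from adjacency): F, K, D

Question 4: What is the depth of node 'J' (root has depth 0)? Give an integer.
Path from root to J: B -> K -> J
Depth = number of edges = 2

Answer: 2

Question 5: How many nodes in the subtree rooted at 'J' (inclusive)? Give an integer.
Subtree rooted at J contains: A, E, J
Count = 3

Answer: 3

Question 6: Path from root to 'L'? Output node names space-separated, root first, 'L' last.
Walk down from root: B -> F -> L

Answer: B F L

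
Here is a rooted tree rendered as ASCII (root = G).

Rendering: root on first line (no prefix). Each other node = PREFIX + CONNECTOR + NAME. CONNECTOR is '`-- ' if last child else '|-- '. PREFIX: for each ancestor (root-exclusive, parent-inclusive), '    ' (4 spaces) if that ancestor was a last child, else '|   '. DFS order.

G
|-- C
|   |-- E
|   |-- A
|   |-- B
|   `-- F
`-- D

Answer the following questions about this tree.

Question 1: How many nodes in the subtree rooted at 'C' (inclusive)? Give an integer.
Subtree rooted at C contains: A, B, C, E, F
Count = 5

Answer: 5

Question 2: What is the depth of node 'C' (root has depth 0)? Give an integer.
Answer: 1

Derivation:
Path from root to C: G -> C
Depth = number of edges = 1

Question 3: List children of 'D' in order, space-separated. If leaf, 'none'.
Answer: none

Derivation:
Node D's children (from adjacency): (leaf)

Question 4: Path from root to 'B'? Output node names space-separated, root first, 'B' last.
Answer: G C B

Derivation:
Walk down from root: G -> C -> B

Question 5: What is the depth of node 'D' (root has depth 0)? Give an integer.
Path from root to D: G -> D
Depth = number of edges = 1

Answer: 1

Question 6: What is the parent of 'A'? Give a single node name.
Answer: C

Derivation:
Scan adjacency: A appears as child of C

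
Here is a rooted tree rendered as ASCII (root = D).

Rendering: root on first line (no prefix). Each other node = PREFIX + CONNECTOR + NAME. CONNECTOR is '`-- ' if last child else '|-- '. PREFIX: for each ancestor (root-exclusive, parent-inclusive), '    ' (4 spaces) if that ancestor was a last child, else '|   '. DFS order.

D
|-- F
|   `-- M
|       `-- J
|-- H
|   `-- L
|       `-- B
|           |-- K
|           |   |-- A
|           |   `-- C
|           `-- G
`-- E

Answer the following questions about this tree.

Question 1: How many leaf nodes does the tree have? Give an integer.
Leaves (nodes with no children): A, C, E, G, J

Answer: 5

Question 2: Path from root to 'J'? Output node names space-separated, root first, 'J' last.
Answer: D F M J

Derivation:
Walk down from root: D -> F -> M -> J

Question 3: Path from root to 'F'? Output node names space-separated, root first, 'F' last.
Walk down from root: D -> F

Answer: D F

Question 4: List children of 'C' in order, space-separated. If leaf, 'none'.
Node C's children (from adjacency): (leaf)

Answer: none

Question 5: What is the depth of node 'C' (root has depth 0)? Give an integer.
Answer: 5

Derivation:
Path from root to C: D -> H -> L -> B -> K -> C
Depth = number of edges = 5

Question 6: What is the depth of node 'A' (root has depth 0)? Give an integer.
Path from root to A: D -> H -> L -> B -> K -> A
Depth = number of edges = 5

Answer: 5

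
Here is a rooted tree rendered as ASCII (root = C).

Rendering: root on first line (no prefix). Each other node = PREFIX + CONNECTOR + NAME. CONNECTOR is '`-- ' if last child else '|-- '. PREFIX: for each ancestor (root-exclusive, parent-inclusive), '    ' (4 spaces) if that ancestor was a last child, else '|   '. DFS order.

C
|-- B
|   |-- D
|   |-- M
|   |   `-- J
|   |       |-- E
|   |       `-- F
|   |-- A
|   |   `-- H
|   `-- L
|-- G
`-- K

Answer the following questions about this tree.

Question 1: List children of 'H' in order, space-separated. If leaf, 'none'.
Answer: none

Derivation:
Node H's children (from adjacency): (leaf)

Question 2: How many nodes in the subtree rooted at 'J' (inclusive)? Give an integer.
Answer: 3

Derivation:
Subtree rooted at J contains: E, F, J
Count = 3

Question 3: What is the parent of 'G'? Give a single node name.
Scan adjacency: G appears as child of C

Answer: C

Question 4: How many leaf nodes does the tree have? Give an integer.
Answer: 7

Derivation:
Leaves (nodes with no children): D, E, F, G, H, K, L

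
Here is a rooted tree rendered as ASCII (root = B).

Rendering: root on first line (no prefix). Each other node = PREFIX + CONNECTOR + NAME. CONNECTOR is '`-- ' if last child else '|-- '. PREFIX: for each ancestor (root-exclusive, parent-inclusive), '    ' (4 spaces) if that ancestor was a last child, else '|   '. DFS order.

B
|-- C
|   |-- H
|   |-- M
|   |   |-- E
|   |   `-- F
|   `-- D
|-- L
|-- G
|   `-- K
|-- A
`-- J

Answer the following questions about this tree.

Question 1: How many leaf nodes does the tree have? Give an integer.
Leaves (nodes with no children): A, D, E, F, H, J, K, L

Answer: 8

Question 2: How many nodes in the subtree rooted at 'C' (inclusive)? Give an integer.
Subtree rooted at C contains: C, D, E, F, H, M
Count = 6

Answer: 6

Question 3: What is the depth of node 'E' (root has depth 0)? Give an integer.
Answer: 3

Derivation:
Path from root to E: B -> C -> M -> E
Depth = number of edges = 3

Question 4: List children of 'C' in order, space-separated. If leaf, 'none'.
Answer: H M D

Derivation:
Node C's children (from adjacency): H, M, D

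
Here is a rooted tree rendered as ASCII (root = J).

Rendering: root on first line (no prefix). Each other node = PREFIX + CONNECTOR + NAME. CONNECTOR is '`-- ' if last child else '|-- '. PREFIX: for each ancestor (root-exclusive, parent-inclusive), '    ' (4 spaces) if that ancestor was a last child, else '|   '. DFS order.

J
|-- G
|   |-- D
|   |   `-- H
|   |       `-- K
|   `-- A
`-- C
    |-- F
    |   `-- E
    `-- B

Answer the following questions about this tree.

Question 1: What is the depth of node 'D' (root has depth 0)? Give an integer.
Path from root to D: J -> G -> D
Depth = number of edges = 2

Answer: 2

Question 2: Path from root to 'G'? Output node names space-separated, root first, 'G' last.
Walk down from root: J -> G

Answer: J G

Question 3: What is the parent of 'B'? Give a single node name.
Scan adjacency: B appears as child of C

Answer: C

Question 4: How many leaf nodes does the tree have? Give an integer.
Answer: 4

Derivation:
Leaves (nodes with no children): A, B, E, K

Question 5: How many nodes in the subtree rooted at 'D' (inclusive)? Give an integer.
Subtree rooted at D contains: D, H, K
Count = 3

Answer: 3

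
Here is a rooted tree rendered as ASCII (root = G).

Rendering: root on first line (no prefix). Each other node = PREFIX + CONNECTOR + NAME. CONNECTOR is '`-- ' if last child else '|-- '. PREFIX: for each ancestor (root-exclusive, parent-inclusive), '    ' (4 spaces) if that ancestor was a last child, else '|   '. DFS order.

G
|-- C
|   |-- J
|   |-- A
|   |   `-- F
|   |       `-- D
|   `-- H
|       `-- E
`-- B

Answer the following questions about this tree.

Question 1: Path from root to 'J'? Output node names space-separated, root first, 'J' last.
Walk down from root: G -> C -> J

Answer: G C J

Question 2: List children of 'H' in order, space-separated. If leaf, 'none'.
Answer: E

Derivation:
Node H's children (from adjacency): E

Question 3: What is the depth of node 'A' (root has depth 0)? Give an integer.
Answer: 2

Derivation:
Path from root to A: G -> C -> A
Depth = number of edges = 2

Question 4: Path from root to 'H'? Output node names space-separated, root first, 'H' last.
Answer: G C H

Derivation:
Walk down from root: G -> C -> H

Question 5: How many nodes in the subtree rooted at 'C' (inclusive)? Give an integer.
Subtree rooted at C contains: A, C, D, E, F, H, J
Count = 7

Answer: 7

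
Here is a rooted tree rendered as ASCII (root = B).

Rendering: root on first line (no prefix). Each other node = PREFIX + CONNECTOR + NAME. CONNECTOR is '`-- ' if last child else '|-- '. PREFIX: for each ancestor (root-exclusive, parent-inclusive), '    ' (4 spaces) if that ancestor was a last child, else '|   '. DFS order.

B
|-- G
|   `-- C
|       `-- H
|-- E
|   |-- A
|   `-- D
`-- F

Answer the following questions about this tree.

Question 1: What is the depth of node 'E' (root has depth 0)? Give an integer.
Path from root to E: B -> E
Depth = number of edges = 1

Answer: 1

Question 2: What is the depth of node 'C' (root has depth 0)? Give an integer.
Path from root to C: B -> G -> C
Depth = number of edges = 2

Answer: 2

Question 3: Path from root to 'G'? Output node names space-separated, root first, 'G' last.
Walk down from root: B -> G

Answer: B G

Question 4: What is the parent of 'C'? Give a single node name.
Scan adjacency: C appears as child of G

Answer: G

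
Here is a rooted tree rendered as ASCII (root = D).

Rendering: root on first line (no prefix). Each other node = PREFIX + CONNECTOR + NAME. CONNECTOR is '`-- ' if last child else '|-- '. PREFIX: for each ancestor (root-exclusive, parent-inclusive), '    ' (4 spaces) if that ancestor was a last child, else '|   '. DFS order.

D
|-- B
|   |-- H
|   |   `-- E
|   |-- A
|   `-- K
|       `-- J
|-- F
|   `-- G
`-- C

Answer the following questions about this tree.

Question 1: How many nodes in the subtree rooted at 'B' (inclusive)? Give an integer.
Subtree rooted at B contains: A, B, E, H, J, K
Count = 6

Answer: 6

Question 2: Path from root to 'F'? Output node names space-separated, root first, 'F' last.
Walk down from root: D -> F

Answer: D F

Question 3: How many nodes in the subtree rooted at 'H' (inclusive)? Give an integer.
Subtree rooted at H contains: E, H
Count = 2

Answer: 2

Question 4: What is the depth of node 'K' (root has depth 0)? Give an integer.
Path from root to K: D -> B -> K
Depth = number of edges = 2

Answer: 2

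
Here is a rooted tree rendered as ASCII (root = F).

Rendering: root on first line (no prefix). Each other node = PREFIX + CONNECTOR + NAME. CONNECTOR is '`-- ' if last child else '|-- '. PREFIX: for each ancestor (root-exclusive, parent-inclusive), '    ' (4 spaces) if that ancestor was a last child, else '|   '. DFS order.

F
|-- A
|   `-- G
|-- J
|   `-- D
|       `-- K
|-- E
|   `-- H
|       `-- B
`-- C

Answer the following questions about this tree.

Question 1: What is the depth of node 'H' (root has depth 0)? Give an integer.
Path from root to H: F -> E -> H
Depth = number of edges = 2

Answer: 2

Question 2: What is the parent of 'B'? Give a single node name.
Scan adjacency: B appears as child of H

Answer: H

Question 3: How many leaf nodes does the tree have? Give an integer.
Leaves (nodes with no children): B, C, G, K

Answer: 4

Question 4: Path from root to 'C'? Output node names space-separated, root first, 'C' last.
Walk down from root: F -> C

Answer: F C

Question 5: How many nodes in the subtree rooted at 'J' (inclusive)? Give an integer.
Subtree rooted at J contains: D, J, K
Count = 3

Answer: 3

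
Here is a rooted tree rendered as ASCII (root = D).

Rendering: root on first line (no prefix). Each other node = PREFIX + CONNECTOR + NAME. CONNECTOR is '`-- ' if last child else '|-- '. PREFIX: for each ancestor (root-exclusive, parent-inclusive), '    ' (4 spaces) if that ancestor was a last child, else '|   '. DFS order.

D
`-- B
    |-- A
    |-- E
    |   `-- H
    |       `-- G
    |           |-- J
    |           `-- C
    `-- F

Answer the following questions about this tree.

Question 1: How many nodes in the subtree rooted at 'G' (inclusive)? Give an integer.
Subtree rooted at G contains: C, G, J
Count = 3

Answer: 3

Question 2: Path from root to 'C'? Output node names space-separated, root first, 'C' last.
Walk down from root: D -> B -> E -> H -> G -> C

Answer: D B E H G C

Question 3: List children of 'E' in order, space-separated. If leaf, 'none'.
Node E's children (from adjacency): H

Answer: H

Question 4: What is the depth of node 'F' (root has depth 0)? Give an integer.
Path from root to F: D -> B -> F
Depth = number of edges = 2

Answer: 2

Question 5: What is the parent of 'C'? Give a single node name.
Scan adjacency: C appears as child of G

Answer: G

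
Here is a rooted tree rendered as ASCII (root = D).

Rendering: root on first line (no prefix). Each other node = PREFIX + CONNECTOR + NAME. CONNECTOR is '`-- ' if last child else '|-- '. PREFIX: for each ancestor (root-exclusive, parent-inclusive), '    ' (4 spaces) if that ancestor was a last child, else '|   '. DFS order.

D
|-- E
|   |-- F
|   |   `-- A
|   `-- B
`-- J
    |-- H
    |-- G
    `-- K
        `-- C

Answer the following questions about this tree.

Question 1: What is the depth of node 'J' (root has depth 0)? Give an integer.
Path from root to J: D -> J
Depth = number of edges = 1

Answer: 1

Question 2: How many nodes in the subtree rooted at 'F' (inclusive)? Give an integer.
Answer: 2

Derivation:
Subtree rooted at F contains: A, F
Count = 2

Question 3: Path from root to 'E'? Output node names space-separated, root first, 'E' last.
Walk down from root: D -> E

Answer: D E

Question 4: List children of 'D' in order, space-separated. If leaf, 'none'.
Answer: E J

Derivation:
Node D's children (from adjacency): E, J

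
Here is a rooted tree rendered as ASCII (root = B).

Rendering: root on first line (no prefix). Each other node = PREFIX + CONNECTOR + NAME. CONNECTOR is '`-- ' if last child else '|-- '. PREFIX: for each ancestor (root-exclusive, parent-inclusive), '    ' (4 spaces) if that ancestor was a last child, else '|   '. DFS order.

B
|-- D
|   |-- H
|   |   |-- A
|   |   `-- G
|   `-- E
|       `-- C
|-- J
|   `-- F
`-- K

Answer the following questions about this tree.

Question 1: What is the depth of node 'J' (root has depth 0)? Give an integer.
Answer: 1

Derivation:
Path from root to J: B -> J
Depth = number of edges = 1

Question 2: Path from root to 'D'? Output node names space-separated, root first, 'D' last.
Answer: B D

Derivation:
Walk down from root: B -> D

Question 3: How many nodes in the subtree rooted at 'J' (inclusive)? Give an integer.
Subtree rooted at J contains: F, J
Count = 2

Answer: 2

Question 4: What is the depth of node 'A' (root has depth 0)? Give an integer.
Answer: 3

Derivation:
Path from root to A: B -> D -> H -> A
Depth = number of edges = 3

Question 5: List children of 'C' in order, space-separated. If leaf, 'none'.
Node C's children (from adjacency): (leaf)

Answer: none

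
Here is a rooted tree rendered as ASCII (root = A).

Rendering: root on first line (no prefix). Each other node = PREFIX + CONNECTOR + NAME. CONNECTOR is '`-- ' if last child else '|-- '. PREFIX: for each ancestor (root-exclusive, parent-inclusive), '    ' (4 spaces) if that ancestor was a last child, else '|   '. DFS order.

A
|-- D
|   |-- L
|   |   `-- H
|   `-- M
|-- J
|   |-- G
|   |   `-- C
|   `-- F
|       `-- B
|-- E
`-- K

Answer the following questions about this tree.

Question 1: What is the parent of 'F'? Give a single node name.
Scan adjacency: F appears as child of J

Answer: J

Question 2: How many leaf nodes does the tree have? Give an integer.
Answer: 6

Derivation:
Leaves (nodes with no children): B, C, E, H, K, M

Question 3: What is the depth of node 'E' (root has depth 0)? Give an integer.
Answer: 1

Derivation:
Path from root to E: A -> E
Depth = number of edges = 1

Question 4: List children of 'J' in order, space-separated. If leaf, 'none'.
Node J's children (from adjacency): G, F

Answer: G F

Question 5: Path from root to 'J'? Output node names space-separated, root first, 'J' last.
Answer: A J

Derivation:
Walk down from root: A -> J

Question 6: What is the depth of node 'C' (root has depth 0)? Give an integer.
Path from root to C: A -> J -> G -> C
Depth = number of edges = 3

Answer: 3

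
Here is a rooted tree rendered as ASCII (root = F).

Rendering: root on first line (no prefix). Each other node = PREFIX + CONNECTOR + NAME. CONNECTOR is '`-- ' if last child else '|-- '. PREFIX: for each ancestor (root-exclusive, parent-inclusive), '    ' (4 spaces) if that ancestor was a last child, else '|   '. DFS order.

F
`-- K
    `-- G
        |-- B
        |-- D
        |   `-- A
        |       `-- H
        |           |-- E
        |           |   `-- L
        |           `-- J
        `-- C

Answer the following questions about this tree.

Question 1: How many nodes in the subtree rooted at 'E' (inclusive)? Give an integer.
Subtree rooted at E contains: E, L
Count = 2

Answer: 2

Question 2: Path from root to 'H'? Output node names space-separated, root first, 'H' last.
Walk down from root: F -> K -> G -> D -> A -> H

Answer: F K G D A H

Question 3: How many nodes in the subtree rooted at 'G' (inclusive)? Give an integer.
Answer: 9

Derivation:
Subtree rooted at G contains: A, B, C, D, E, G, H, J, L
Count = 9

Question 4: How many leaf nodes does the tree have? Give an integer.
Answer: 4

Derivation:
Leaves (nodes with no children): B, C, J, L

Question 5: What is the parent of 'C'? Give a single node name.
Answer: G

Derivation:
Scan adjacency: C appears as child of G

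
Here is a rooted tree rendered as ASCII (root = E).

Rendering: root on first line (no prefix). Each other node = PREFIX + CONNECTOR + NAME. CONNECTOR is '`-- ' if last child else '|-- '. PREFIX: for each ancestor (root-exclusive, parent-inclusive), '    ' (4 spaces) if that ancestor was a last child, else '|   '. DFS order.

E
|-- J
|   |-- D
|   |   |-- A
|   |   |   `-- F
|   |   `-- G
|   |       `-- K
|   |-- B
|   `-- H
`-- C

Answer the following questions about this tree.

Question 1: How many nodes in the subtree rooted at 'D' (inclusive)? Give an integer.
Answer: 5

Derivation:
Subtree rooted at D contains: A, D, F, G, K
Count = 5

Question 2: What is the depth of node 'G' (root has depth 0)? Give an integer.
Answer: 3

Derivation:
Path from root to G: E -> J -> D -> G
Depth = number of edges = 3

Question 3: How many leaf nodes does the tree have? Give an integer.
Answer: 5

Derivation:
Leaves (nodes with no children): B, C, F, H, K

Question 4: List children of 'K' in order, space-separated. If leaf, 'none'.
Answer: none

Derivation:
Node K's children (from adjacency): (leaf)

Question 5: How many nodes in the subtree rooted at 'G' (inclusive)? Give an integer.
Subtree rooted at G contains: G, K
Count = 2

Answer: 2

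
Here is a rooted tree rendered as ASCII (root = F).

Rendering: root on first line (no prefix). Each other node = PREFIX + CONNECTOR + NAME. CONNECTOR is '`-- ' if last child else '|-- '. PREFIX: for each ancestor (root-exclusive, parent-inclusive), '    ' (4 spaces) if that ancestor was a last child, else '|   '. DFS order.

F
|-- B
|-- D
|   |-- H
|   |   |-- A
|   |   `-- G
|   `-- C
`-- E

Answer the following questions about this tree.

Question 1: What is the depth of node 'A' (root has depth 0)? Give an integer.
Answer: 3

Derivation:
Path from root to A: F -> D -> H -> A
Depth = number of edges = 3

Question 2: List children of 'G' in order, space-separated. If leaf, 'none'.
Answer: none

Derivation:
Node G's children (from adjacency): (leaf)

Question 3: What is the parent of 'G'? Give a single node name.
Scan adjacency: G appears as child of H

Answer: H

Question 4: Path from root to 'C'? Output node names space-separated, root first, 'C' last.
Answer: F D C

Derivation:
Walk down from root: F -> D -> C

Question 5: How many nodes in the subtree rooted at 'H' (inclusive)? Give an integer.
Answer: 3

Derivation:
Subtree rooted at H contains: A, G, H
Count = 3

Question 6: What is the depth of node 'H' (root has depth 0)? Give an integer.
Path from root to H: F -> D -> H
Depth = number of edges = 2

Answer: 2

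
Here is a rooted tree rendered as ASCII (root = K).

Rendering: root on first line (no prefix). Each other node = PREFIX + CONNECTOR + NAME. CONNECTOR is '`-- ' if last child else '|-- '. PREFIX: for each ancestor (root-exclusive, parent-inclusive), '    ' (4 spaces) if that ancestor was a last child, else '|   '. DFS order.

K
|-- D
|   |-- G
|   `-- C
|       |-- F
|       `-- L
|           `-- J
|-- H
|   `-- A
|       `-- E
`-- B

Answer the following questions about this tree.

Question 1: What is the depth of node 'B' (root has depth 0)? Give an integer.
Answer: 1

Derivation:
Path from root to B: K -> B
Depth = number of edges = 1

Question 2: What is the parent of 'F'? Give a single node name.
Scan adjacency: F appears as child of C

Answer: C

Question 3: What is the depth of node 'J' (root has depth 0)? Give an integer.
Answer: 4

Derivation:
Path from root to J: K -> D -> C -> L -> J
Depth = number of edges = 4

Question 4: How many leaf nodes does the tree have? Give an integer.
Answer: 5

Derivation:
Leaves (nodes with no children): B, E, F, G, J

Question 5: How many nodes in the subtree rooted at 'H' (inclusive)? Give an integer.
Answer: 3

Derivation:
Subtree rooted at H contains: A, E, H
Count = 3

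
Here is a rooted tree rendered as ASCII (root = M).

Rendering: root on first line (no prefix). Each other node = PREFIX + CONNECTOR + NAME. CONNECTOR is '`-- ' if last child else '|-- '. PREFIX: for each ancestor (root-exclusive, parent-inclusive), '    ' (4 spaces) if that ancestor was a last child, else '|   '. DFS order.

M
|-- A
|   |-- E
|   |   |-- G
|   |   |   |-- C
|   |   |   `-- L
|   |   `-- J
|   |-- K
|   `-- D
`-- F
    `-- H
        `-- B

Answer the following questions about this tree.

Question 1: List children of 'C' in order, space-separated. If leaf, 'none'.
Answer: none

Derivation:
Node C's children (from adjacency): (leaf)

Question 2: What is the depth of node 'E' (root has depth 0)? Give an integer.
Answer: 2

Derivation:
Path from root to E: M -> A -> E
Depth = number of edges = 2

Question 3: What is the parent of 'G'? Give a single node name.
Scan adjacency: G appears as child of E

Answer: E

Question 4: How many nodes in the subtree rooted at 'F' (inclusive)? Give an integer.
Answer: 3

Derivation:
Subtree rooted at F contains: B, F, H
Count = 3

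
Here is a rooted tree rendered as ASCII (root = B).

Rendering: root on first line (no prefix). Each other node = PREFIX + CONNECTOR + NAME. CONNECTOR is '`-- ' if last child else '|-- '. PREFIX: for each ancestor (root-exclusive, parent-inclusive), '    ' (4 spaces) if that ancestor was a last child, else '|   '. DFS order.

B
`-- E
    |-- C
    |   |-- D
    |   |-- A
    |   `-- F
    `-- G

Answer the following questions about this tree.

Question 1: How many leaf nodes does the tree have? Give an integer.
Leaves (nodes with no children): A, D, F, G

Answer: 4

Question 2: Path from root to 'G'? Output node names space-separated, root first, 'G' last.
Walk down from root: B -> E -> G

Answer: B E G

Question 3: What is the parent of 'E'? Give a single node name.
Answer: B

Derivation:
Scan adjacency: E appears as child of B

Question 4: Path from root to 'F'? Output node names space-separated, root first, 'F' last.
Walk down from root: B -> E -> C -> F

Answer: B E C F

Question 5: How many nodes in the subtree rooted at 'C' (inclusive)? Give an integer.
Subtree rooted at C contains: A, C, D, F
Count = 4

Answer: 4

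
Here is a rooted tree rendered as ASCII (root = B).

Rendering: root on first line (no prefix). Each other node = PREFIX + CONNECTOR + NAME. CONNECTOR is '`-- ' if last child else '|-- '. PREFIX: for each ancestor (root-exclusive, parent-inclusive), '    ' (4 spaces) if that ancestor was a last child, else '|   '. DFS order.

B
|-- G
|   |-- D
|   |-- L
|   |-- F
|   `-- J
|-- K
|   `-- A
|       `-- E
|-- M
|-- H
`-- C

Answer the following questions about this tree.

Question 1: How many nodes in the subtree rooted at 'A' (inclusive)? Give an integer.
Answer: 2

Derivation:
Subtree rooted at A contains: A, E
Count = 2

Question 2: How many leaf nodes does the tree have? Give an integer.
Leaves (nodes with no children): C, D, E, F, H, J, L, M

Answer: 8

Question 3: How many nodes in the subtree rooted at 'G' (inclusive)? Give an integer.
Subtree rooted at G contains: D, F, G, J, L
Count = 5

Answer: 5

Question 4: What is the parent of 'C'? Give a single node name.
Scan adjacency: C appears as child of B

Answer: B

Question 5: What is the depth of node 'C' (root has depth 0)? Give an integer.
Path from root to C: B -> C
Depth = number of edges = 1

Answer: 1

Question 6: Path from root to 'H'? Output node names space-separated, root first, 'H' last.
Walk down from root: B -> H

Answer: B H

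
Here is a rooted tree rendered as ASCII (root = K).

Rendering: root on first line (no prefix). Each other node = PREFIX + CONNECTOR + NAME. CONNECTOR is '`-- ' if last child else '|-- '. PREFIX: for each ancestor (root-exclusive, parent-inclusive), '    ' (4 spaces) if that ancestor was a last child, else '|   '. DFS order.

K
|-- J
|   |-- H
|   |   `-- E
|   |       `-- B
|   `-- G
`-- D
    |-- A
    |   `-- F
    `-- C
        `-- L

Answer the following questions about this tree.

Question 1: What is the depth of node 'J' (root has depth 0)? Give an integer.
Answer: 1

Derivation:
Path from root to J: K -> J
Depth = number of edges = 1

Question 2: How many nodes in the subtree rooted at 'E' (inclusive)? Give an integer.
Answer: 2

Derivation:
Subtree rooted at E contains: B, E
Count = 2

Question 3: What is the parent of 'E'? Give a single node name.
Answer: H

Derivation:
Scan adjacency: E appears as child of H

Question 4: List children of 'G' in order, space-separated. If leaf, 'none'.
Answer: none

Derivation:
Node G's children (from adjacency): (leaf)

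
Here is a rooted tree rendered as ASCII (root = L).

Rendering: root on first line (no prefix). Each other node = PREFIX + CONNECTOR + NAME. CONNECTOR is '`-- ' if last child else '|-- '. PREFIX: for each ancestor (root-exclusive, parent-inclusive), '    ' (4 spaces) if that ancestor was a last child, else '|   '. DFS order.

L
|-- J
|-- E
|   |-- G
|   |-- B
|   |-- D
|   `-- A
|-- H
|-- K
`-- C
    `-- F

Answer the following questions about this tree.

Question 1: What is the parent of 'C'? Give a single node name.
Scan adjacency: C appears as child of L

Answer: L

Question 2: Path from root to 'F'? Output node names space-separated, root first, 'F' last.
Walk down from root: L -> C -> F

Answer: L C F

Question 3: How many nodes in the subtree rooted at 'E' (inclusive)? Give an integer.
Answer: 5

Derivation:
Subtree rooted at E contains: A, B, D, E, G
Count = 5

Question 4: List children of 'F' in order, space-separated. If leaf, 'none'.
Node F's children (from adjacency): (leaf)

Answer: none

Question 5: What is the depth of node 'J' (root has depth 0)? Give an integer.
Path from root to J: L -> J
Depth = number of edges = 1

Answer: 1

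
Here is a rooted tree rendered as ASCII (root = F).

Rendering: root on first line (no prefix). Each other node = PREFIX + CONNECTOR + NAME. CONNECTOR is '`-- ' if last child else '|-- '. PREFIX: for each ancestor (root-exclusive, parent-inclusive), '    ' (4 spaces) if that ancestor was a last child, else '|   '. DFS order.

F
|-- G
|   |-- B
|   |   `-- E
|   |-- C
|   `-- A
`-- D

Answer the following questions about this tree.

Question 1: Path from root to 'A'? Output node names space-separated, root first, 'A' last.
Walk down from root: F -> G -> A

Answer: F G A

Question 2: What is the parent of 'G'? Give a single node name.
Scan adjacency: G appears as child of F

Answer: F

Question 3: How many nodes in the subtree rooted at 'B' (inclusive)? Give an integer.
Answer: 2

Derivation:
Subtree rooted at B contains: B, E
Count = 2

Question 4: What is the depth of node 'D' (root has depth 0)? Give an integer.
Path from root to D: F -> D
Depth = number of edges = 1

Answer: 1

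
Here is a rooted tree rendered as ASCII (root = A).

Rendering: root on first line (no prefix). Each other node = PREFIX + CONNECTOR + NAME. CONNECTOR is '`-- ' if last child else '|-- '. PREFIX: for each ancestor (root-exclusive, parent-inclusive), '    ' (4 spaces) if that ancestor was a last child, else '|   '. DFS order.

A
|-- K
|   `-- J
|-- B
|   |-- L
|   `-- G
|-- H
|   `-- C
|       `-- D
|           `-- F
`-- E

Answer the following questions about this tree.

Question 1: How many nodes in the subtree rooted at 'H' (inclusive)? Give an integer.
Subtree rooted at H contains: C, D, F, H
Count = 4

Answer: 4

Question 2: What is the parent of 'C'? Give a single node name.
Scan adjacency: C appears as child of H

Answer: H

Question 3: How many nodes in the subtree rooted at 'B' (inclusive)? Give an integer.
Answer: 3

Derivation:
Subtree rooted at B contains: B, G, L
Count = 3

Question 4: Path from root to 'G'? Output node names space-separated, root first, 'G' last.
Walk down from root: A -> B -> G

Answer: A B G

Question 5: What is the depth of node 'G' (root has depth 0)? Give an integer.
Path from root to G: A -> B -> G
Depth = number of edges = 2

Answer: 2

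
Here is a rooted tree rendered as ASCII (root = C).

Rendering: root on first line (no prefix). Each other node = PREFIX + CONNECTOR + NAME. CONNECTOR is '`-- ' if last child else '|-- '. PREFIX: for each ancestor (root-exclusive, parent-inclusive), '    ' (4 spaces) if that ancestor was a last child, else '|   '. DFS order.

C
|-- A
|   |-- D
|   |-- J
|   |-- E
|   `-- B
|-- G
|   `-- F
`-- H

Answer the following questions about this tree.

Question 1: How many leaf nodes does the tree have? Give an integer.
Answer: 6

Derivation:
Leaves (nodes with no children): B, D, E, F, H, J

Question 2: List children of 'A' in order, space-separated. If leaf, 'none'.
Answer: D J E B

Derivation:
Node A's children (from adjacency): D, J, E, B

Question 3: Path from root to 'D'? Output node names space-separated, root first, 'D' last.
Answer: C A D

Derivation:
Walk down from root: C -> A -> D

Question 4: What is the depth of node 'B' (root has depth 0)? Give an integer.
Answer: 2

Derivation:
Path from root to B: C -> A -> B
Depth = number of edges = 2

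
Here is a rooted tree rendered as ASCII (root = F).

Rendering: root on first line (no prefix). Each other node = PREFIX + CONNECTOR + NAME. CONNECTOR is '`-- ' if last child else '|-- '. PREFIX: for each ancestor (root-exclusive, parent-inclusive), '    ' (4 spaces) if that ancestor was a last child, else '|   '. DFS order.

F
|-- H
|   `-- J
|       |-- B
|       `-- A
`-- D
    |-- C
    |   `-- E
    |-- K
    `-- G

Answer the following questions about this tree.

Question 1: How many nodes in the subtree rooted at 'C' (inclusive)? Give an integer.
Subtree rooted at C contains: C, E
Count = 2

Answer: 2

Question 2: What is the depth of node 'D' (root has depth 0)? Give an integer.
Path from root to D: F -> D
Depth = number of edges = 1

Answer: 1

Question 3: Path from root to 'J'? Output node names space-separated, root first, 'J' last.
Answer: F H J

Derivation:
Walk down from root: F -> H -> J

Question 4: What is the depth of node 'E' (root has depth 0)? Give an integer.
Answer: 3

Derivation:
Path from root to E: F -> D -> C -> E
Depth = number of edges = 3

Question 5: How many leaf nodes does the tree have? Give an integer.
Leaves (nodes with no children): A, B, E, G, K

Answer: 5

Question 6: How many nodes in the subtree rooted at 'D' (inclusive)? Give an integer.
Subtree rooted at D contains: C, D, E, G, K
Count = 5

Answer: 5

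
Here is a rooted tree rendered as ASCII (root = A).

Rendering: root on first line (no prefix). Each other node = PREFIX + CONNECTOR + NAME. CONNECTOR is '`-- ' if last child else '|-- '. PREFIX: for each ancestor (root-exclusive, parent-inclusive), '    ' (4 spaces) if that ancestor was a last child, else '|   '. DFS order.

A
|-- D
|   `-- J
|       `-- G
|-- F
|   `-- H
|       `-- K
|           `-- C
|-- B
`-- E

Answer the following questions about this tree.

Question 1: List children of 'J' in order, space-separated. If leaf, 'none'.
Node J's children (from adjacency): G

Answer: G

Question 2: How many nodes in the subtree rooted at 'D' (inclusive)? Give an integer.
Subtree rooted at D contains: D, G, J
Count = 3

Answer: 3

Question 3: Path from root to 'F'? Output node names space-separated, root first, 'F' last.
Walk down from root: A -> F

Answer: A F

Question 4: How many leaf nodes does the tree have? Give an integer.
Leaves (nodes with no children): B, C, E, G

Answer: 4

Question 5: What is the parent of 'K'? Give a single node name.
Answer: H

Derivation:
Scan adjacency: K appears as child of H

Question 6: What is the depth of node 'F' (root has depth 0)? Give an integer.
Answer: 1

Derivation:
Path from root to F: A -> F
Depth = number of edges = 1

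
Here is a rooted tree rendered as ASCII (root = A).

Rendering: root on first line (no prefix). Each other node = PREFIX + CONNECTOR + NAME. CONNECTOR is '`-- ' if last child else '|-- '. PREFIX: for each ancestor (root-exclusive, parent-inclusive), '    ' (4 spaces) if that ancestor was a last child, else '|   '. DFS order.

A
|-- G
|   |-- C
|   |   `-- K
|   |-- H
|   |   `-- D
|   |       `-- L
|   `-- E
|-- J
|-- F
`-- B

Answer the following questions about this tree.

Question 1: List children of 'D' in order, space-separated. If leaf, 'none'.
Node D's children (from adjacency): L

Answer: L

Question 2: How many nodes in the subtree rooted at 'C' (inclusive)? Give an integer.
Answer: 2

Derivation:
Subtree rooted at C contains: C, K
Count = 2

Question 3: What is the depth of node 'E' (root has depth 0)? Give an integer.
Answer: 2

Derivation:
Path from root to E: A -> G -> E
Depth = number of edges = 2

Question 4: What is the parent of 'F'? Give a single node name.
Scan adjacency: F appears as child of A

Answer: A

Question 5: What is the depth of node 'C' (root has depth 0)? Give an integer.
Path from root to C: A -> G -> C
Depth = number of edges = 2

Answer: 2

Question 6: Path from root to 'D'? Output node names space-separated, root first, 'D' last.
Answer: A G H D

Derivation:
Walk down from root: A -> G -> H -> D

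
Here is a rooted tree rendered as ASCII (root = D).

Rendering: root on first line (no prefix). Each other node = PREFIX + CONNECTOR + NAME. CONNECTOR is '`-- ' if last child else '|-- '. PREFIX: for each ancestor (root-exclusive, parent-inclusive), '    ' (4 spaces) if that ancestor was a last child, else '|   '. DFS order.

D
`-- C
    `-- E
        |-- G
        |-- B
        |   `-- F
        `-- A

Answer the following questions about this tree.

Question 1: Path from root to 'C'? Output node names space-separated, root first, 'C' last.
Answer: D C

Derivation:
Walk down from root: D -> C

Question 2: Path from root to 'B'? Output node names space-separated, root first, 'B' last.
Walk down from root: D -> C -> E -> B

Answer: D C E B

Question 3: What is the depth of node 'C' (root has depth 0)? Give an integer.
Path from root to C: D -> C
Depth = number of edges = 1

Answer: 1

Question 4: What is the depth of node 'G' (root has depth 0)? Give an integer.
Answer: 3

Derivation:
Path from root to G: D -> C -> E -> G
Depth = number of edges = 3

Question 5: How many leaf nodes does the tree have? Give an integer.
Answer: 3

Derivation:
Leaves (nodes with no children): A, F, G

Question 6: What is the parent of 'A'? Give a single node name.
Answer: E

Derivation:
Scan adjacency: A appears as child of E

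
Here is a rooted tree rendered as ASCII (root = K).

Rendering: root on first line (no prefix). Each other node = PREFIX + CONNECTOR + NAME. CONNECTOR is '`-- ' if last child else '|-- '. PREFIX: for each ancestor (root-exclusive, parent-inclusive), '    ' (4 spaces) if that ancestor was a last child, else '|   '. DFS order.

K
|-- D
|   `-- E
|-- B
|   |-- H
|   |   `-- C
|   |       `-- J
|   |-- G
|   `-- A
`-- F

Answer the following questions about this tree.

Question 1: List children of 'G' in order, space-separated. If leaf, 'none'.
Answer: none

Derivation:
Node G's children (from adjacency): (leaf)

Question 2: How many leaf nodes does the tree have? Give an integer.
Answer: 5

Derivation:
Leaves (nodes with no children): A, E, F, G, J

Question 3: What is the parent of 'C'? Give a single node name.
Answer: H

Derivation:
Scan adjacency: C appears as child of H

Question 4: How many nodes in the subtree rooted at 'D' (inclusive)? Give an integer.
Subtree rooted at D contains: D, E
Count = 2

Answer: 2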